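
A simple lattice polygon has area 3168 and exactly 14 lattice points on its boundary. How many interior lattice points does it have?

3162

From Pick's theorem, I = A − B/2 + 1 = 3168 − 14/2 + 1 = 3162.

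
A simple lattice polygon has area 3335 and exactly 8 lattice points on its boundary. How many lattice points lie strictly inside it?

Pick's theorem A = I + B/2 − 1 rearranges to I = A − B/2 + 1 = 3335 − 8/2 + 1 = 3332.

3332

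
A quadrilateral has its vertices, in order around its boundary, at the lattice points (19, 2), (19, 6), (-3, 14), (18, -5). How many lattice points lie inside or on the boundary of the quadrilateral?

Using the shoelace formula, 2A = |[19·6 − 19·2] + [19·14 − (-3)·6] + [(-3)·(-5) − 18·14] + [18·2 − 19·(-5)]| = 254, so the area is 127.
Summing gcd(|Δx|,|Δy|) over the edges gives the boundary count: gcd(0,4) + gcd(22,8) + gcd(21,19) + gcd(1,7) = 4+2+1+1 = 8.
Pick's theorem gives I = A − B/2 + 1 = 127 − 8/2 + 1 = 124, so the closed region contains I + B = 124 + 8 = 132 lattice points.

132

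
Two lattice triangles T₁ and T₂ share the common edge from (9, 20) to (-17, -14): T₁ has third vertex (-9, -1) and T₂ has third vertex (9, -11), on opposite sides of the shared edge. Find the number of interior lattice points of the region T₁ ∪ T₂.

419

The union is the simple quadrilateral with vertices (9, 20), (-9, -1), (-17, -14), (9, -11) in order.
Using the shoelace formula, 2A = |(9·(-1) − (-9)·20) + ((-9)·(-14) − (-17)·(-1)) + ((-17)·(-11) − 9·(-14)) + (9·20 − 9·(-11))| = 872, so the area is 436.
Summing gcd(|Δx|,|Δy|) over the edges gives the boundary count: gcd(18,21) + gcd(8,13) + gcd(26,3) + gcd(0,31) = 3+1+1+31 = 36.
By Pick's theorem I = A − B/2 + 1 = 436 − 36/2 + 1 = 419.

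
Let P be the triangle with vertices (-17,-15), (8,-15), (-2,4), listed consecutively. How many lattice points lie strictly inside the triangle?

225

The shoelace formula gives twice the area as |((-17)·(-15) − 8·(-15)) + (8·4 − (-2)·(-15)) + ((-2)·(-15) − (-17)·4)| = 475, so the area is 237.5.
The number of boundary lattice points is Σ gcd(|Δx|,|Δy|) = gcd(25,0) + gcd(10,19) + gcd(15,19) = 25+1+1 = 27.
By Pick's theorem A = I + B/2 − 1, so I = 237.5 − 27/2 + 1 = 225.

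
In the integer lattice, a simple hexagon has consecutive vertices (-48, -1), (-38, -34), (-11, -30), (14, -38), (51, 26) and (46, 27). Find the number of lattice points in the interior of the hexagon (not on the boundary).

3463

Using the shoelace formula, 2A = |[(-48)·(-34) − (-38)·(-1)] + [(-38)·(-30) − (-11)·(-34)] + [(-11)·(-38) − 14·(-30)] + [14·26 − 51·(-38)] + [51·27 − 46·26] + [46·(-1) − (-48)·27]| = 6931, so the area is 3465.5.
Along each edge there are gcd(|Δx|,|Δy|)+1 lattice points, so counting each shared vertex once the boundary has gcd(10,33) + gcd(27,4) + gcd(25,8) + gcd(37,64) + gcd(5,1) + gcd(94,28) = 1+1+1+1+1+2 = 7.
By Pick's theorem A = I + B/2 − 1, so I = 3465.5 − 7/2 + 1 = 3463.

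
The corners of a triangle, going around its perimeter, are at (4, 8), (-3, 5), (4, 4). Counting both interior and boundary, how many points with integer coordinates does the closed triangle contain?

The shoelace formula gives twice the area as |(4·5 − (-3)·8) + ((-3)·4 − 4·5) + (4·8 − 4·4)| = 28, so the area is 14.
The number of boundary lattice points is Σ gcd(|Δx|,|Δy|) = gcd(7,3) + gcd(7,1) + gcd(0,4) = 1+1+4 = 6.
Pick's theorem gives I = A − B/2 + 1 = 14 − 6/2 + 1 = 12, so the closed region contains I + B = 12 + 6 = 18 lattice points.

18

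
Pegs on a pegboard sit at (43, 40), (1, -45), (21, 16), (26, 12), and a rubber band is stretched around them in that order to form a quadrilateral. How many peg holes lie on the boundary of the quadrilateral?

Along each edge there are gcd(|Δx|,|Δy|)+1 lattice points, so counting each shared vertex once the boundary has gcd(42,85) + gcd(20,61) + gcd(5,4) + gcd(17,28) = 1+1+1+1 = 4.

4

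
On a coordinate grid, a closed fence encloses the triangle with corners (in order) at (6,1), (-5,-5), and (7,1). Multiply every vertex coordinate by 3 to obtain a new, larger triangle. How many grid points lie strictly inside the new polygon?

16

Using the shoelace formula, 2A = |[6·(-5) − (-5)·1] + [(-5)·1 − 7·(-5)] + [7·1 − 6·1]| = 6, so the area is 3.
Summing gcd(|Δx|,|Δy|) over the edges gives the boundary count: gcd(11,6) + gcd(12,6) + gcd(1,0) = 1+6+1 = 8.
Scaling by 3 multiplies the area by 3² = 9 (so the new area is 27) and multiplies the boundary lattice-point count by 3, giving 24.
By Pick's theorem, the interior count of the dilated polygon is 27 − 24/2 + 1 = 16.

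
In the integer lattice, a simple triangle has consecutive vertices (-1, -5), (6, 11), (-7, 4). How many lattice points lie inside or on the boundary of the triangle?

83

By the shoelace formula, twice the signed area is |[(-1)·11 − 6·(-5)] + [6·4 − (-7)·11] + [(-7)·(-5) − (-1)·4]| = 159, so the area is 79.5.
The number of boundary lattice points is Σ gcd(|Δx|,|Δy|) = gcd(7,16) + gcd(13,7) + gcd(6,9) = 1+1+3 = 5.
Pick's theorem gives I = A − B/2 + 1 = 79.5 − 5/2 + 1 = 78, so the closed region contains I + B = 78 + 5 = 83 lattice points.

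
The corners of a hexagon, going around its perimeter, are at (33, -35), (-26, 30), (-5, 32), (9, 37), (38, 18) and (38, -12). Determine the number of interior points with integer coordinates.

2180

By the shoelace formula, twice the signed area is |(33·30 − (-26)·(-35)) + ((-26)·32 − (-5)·30) + ((-5)·37 − 9·32) + (9·18 − 38·37) + (38·(-12) − 38·18) + (38·(-35) − 33·(-12))| = 4393, so the area is 2196.5.
The number of boundary lattice points is Σ gcd(|Δx|,|Δy|) = gcd(59,65) + gcd(21,2) + gcd(14,5) + gcd(29,19) + gcd(0,30) + gcd(5,23) = 1+1+1+1+30+1 = 35.
By Pick's theorem A = I + B/2 − 1, so I = 2196.5 − 35/2 + 1 = 2180.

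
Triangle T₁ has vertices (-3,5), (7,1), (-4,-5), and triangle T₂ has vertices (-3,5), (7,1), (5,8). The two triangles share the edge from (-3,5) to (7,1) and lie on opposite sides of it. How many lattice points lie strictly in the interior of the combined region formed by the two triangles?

The union is the simple quadrilateral with vertices (-3,5), (-4,-5), (7,1), (5,8) in order.
By the shoelace formula, twice the signed area is |[(-3)·(-5) − (-4)·5] + [(-4)·1 − 7·(-5)] + [7·8 − 5·1] + [5·5 − (-3)·8]| = 166, so the area is 83.
Summing gcd(|Δx|,|Δy|) over the edges gives the boundary count: gcd(1,10) + gcd(11,6) + gcd(2,7) + gcd(8,3) = 1+1+1+1 = 4.
By Pick's theorem I = A − B/2 + 1 = 83 − 4/2 + 1 = 82.

82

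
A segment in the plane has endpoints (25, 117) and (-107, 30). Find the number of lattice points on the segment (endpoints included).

4

The number of lattice points on a segment between lattice points is gcd(|Δx|,|Δy|) + 1 = gcd(132,87) + 1 = 3 + 1 = 4.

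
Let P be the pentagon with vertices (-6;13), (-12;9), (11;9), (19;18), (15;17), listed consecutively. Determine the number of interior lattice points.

123

By the shoelace formula, twice the signed area is |[(-6)·9 − (-12)·13] + [(-12)·9 − 11·9] + [11·18 − 19·9] + [19·17 − 15·18] + [15·13 − (-6)·17]| = 272, so the area is 136.
Along each edge there are gcd(|Δx|,|Δy|)+1 lattice points, so counting each shared vertex once the boundary has gcd(6,4) + gcd(23,0) + gcd(8,9) + gcd(4,1) + gcd(21,4) = 2+23+1+1+1 = 28.
By Pick's theorem A = I + B/2 − 1, so I = 136 − 28/2 + 1 = 123.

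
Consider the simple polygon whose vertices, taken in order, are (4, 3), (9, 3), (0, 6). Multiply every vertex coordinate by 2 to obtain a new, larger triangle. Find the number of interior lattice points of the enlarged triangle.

Using the shoelace formula, 2A = |[4·3 − 9·3] + [9·6 − 0·3] + [0·3 − 4·6]| = 15, so the area is 7.5.
The number of boundary lattice points is Σ gcd(|Δx|,|Δy|) = gcd(5,0) + gcd(9,3) + gcd(4,3) = 5+3+1 = 9.
Scaling by 2 multiplies the area by 2² = 4 (so the new area is 30) and multiplies the boundary lattice-point count by 2, giving 18.
By Pick's theorem, the interior count of the dilated polygon is 30 − 18/2 + 1 = 22.

22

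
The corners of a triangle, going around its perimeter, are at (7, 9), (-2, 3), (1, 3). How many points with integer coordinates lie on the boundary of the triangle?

Along each edge there are gcd(|Δx|,|Δy|)+1 lattice points, so counting each shared vertex once the boundary has gcd(9,6) + gcd(3,0) + gcd(6,6) = 3+3+6 = 12.

12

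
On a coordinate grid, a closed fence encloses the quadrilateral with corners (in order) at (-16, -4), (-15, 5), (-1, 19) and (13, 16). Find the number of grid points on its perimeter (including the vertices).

17

Along each edge there are gcd(|Δx|,|Δy|)+1 lattice points, so counting each shared vertex once the boundary has gcd(1,9) + gcd(14,14) + gcd(14,3) + gcd(29,20) = 1+14+1+1 = 17.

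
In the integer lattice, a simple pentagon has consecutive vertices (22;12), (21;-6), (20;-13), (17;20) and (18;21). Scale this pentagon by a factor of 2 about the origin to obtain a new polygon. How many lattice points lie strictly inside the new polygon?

324

The shoelace formula gives twice the area as |[22·(-6) − 21·12] + [21·(-13) − 20·(-6)] + [20·20 − 17·(-13)] + [17·21 − 18·20] + [18·12 − 22·21]| = 165, so the area is 165/2.
The number of boundary lattice points is Σ gcd(|Δx|,|Δy|) = gcd(1,18) + gcd(1,7) + gcd(3,33) + gcd(1,1) + gcd(4,9) = 1+1+3+1+1 = 7.
Scaling by 2 multiplies the area by 2² = 4 (so the new area is 330) and multiplies the boundary lattice-point count by 2, giving 14.
By Pick's theorem, the interior count of the dilated polygon is 330 − 14/2 + 1 = 324.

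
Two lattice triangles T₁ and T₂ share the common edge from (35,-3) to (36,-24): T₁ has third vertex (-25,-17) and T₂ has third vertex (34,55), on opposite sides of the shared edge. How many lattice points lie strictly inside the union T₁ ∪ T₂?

654

The union is the simple quadrilateral with vertices (35,-3), (-25,-17), (36,-24), (34,55) in order.
Using the shoelace formula, 2A = |[35·(-17) − (-25)·(-3)] + [(-25)·(-24) − 36·(-17)] + [36·55 − 34·(-24)] + [34·(-3) − 35·55]| = 1311, so the area is 1311/2.
Along each edge there are gcd(|Δx|,|Δy|)+1 lattice points, so counting each shared vertex once the boundary has gcd(60,14) + gcd(61,7) + gcd(2,79) + gcd(1,58) = 2+1+1+1 = 5.
By Pick's theorem I = A − B/2 + 1 = 1311/2 − 5/2 + 1 = 654.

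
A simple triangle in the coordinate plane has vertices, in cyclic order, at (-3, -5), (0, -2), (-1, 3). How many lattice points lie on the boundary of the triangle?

Along each edge there are gcd(|Δx|,|Δy|)+1 lattice points, so counting each shared vertex once the boundary has gcd(3,3) + gcd(1,5) + gcd(2,8) = 3+1+2 = 6.

6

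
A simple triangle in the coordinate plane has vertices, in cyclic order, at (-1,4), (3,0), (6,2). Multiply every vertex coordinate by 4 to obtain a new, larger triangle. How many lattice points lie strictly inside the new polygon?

149

Using the shoelace formula, 2A = |[(-1)·0 − 3·4] + [3·2 − 6·0] + [6·4 − (-1)·2]| = 20, so the area is 10.
Summing gcd(|Δx|,|Δy|) over the edges gives the boundary count: gcd(4,4) + gcd(3,2) + gcd(7,2) = 4+1+1 = 6.
Scaling by 4 multiplies the area by 4² = 16 (so the new area is 160) and multiplies the boundary lattice-point count by 4, giving 24.
By Pick's theorem, the interior count of the dilated polygon is 160 − 24/2 + 1 = 149.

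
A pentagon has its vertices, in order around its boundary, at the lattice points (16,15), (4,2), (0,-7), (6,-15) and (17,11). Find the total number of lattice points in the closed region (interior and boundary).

197

The shoelace formula gives twice the area as |(16·2 − 4·15) + (4·(-7) − 0·2) + (0·(-15) − 6·(-7)) + (6·11 − 17·(-15)) + (17·15 − 16·11)| = 386, so the area is 193.
Along each edge there are gcd(|Δx|,|Δy|)+1 lattice points, so counting each shared vertex once the boundary has gcd(12,13) + gcd(4,9) + gcd(6,8) + gcd(11,26) + gcd(1,4) = 1+1+2+1+1 = 6.
Pick's theorem gives I = A − B/2 + 1 = 193 − 6/2 + 1 = 191, so the closed region contains I + B = 191 + 6 = 197 lattice points.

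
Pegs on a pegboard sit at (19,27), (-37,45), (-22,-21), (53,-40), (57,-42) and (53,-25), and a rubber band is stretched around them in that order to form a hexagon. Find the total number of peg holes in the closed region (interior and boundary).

By the shoelace formula, twice the signed area is |[19·45 − (-37)·27] + [(-37)·(-21) − (-22)·45] + [(-22)·(-40) − 53·(-21)] + [53·(-42) − 57·(-40)] + [57·(-25) − 53·(-42)] + [53·27 − 19·(-25)]| = 8375, so the area is 8375/2.
Along each edge there are gcd(|Δx|,|Δy|)+1 lattice points, so counting each shared vertex once the boundary has gcd(56,18) + gcd(15,66) + gcd(75,19) + gcd(4,2) + gcd(4,17) + gcd(34,52) = 2+3+1+2+1+2 = 11.
Pick's theorem gives I = A − B/2 + 1 = 8375/2 − 11/2 + 1 = 4183, so the closed region contains I + B = 4183 + 11 = 4194 lattice points.

4194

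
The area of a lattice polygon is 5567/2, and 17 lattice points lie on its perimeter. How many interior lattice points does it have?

Pick's theorem A = I + B/2 − 1 rearranges to I = A − B/2 + 1 = 5567/2 − 17/2 + 1 = 2776.

2776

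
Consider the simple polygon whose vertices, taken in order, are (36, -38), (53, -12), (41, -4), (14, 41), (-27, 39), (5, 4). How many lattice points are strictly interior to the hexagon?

2300

The shoelace formula gives twice the area as |(36·(-12) − 53·(-38)) + (53·(-4) − 41·(-12)) + (41·41 − 14·(-4)) + (14·39 − (-27)·41) + ((-27)·4 − 5·39) + (5·(-38) − 36·4)| = 4615, so the area is 4615/2.
The number of boundary lattice points is Σ gcd(|Δx|,|Δy|) = gcd(17,26) + gcd(12,8) + gcd(27,45) + gcd(41,2) + gcd(32,35) + gcd(31,42) = 1+4+9+1+1+1 = 17.
By Pick's theorem A = I + B/2 − 1, so I = 4615/2 − 17/2 + 1 = 2300.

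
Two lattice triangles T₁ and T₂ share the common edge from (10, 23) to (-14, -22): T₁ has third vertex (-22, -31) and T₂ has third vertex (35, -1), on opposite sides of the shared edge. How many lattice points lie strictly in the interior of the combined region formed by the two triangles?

918

The union is the simple quadrilateral with vertices (10, 23), (-22, -31), (-14, -22), (35, -1) in order.
Using the shoelace formula, 2A = |(10·(-31) − (-22)·23) + ((-22)·(-22) − (-14)·(-31)) + ((-14)·(-1) − 35·(-22)) + (35·23 − 10·(-1))| = 1845, so the area is 1845/2.
Summing gcd(|Δx|,|Δy|) over the edges gives the boundary count: gcd(32,54) + gcd(8,9) + gcd(49,21) + gcd(25,24) = 2+1+7+1 = 11.
By Pick's theorem I = A − B/2 + 1 = 1845/2 − 11/2 + 1 = 918.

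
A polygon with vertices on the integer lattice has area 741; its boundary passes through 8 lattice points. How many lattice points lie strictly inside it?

738

Pick's theorem A = I + B/2 − 1 rearranges to I = A − B/2 + 1 = 741 − 8/2 + 1 = 738.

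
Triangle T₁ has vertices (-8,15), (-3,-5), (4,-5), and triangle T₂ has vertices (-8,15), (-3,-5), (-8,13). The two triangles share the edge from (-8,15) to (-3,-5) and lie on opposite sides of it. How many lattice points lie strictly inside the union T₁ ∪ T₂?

The union is the simple quadrilateral with vertices (-8,15), (4,-5), (-3,-5), (-8,13) in order.
Using the shoelace formula, 2A = |((-8)·(-5) − 4·15) + (4·(-5) − (-3)·(-5)) + ((-3)·13 − (-8)·(-5)) + ((-8)·15 − (-8)·13)| = 150, so the area is 75.
The number of boundary lattice points is Σ gcd(|Δx|,|Δy|) = gcd(12,20) + gcd(7,0) + gcd(5,18) + gcd(0,2) = 4+7+1+2 = 14.
By Pick's theorem I = A − B/2 + 1 = 75 − 14/2 + 1 = 69.

69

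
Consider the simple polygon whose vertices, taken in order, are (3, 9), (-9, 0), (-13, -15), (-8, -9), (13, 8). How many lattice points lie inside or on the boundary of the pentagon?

184

Using the shoelace formula, 2A = |(3·0 − (-9)·9) + ((-9)·(-15) − (-13)·0) + ((-13)·(-9) − (-8)·(-15)) + ((-8)·8 − 13·(-9)) + (13·9 − 3·8)| = 359, so the area is 359/2.
Along each edge there are gcd(|Δx|,|Δy|)+1 lattice points, so counting each shared vertex once the boundary has gcd(12,9) + gcd(4,15) + gcd(5,6) + gcd(21,17) + gcd(10,1) = 3+1+1+1+1 = 7.
Pick's theorem gives I = A − B/2 + 1 = 359/2 − 7/2 + 1 = 177, so the closed region contains I + B = 177 + 7 = 184 lattice points.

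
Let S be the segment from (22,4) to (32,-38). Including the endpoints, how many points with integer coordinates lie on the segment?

The number of lattice points on a segment between lattice points is gcd(|Δx|,|Δy|) + 1 = gcd(10,42) + 1 = 2 + 1 = 3.

3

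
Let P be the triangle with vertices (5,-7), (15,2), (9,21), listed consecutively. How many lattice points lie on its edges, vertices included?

The number of boundary lattice points is Σ gcd(|Δx|,|Δy|) = gcd(10,9) + gcd(6,19) + gcd(4,28) = 1+1+4 = 6.

6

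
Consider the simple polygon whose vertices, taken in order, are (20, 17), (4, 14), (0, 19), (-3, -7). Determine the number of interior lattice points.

By the shoelace formula, twice the signed area is |(20·14 − 4·17) + (4·19 − 0·14) + (0·(-7) − (-3)·19) + ((-3)·17 − 20·(-7))| = 434, so the area is 217.
Along each edge there are gcd(|Δx|,|Δy|)+1 lattice points, so counting each shared vertex once the boundary has gcd(16,3) + gcd(4,5) + gcd(3,26) + gcd(23,24) = 1+1+1+1 = 4.
Pick's theorem gives I = A − B/2 + 1 = 217 − 4/2 + 1 = 216.

216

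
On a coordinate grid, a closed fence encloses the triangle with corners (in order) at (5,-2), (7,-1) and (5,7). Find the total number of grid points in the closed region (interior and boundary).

16

The shoelace formula gives twice the area as |(5·(-1) − 7·(-2)) + (7·7 − 5·(-1)) + (5·(-2) − 5·7)| = 18, so the area is 9.
The number of boundary lattice points is Σ gcd(|Δx|,|Δy|) = gcd(2,1) + gcd(2,8) + gcd(0,9) = 1+2+9 = 12.
Pick's theorem gives I = A − B/2 + 1 = 9 − 12/2 + 1 = 4, so the closed region contains I + B = 4 + 12 = 16 lattice points.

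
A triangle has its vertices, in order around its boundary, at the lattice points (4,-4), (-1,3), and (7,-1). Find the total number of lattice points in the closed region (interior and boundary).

23

By the shoelace formula, twice the signed area is |(4·3 − (-1)·(-4)) + ((-1)·(-1) − 7·3) + (7·(-4) − 4·(-1))| = 36, so the area is 18.
The number of boundary lattice points is Σ gcd(|Δx|,|Δy|) = gcd(5,7) + gcd(8,4) + gcd(3,3) = 1+4+3 = 8.
Pick's theorem gives I = A − B/2 + 1 = 18 − 8/2 + 1 = 15, so the closed region contains I + B = 15 + 8 = 23 lattice points.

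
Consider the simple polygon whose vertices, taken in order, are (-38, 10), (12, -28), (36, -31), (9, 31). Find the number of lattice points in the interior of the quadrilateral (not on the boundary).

Using the shoelace formula, 2A = |((-38)·(-28) − 12·10) + (12·(-31) − 36·(-28)) + (36·31 − 9·(-31)) + (9·10 − (-38)·31)| = 4243, so the area is 4243/2.
The number of boundary lattice points is Σ gcd(|Δx|,|Δy|) = gcd(50,38) + gcd(24,3) + gcd(27,62) + gcd(47,21) = 2+3+1+1 = 7.
By Pick's theorem A = I + B/2 − 1, so I = 4243/2 − 7/2 + 1 = 2119.

2119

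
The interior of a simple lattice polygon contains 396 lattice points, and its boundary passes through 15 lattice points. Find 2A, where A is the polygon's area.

805

By Pick's theorem, A = I + B/2 − 1 = 396 + 15/2 − 1 = 805/2.
Hence 2A = 805.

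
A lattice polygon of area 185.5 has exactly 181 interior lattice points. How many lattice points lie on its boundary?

Pick's theorem gives A = I + B/2 − 1, so B = 2(A − I + 1) = 2(185.5 − 181 + 1) = 11.

11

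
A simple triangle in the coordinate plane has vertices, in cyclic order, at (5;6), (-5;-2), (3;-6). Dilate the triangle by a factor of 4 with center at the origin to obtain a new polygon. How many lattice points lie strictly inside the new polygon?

By the shoelace formula, twice the signed area is |[5·(-2) − (-5)·6] + [(-5)·(-6) − 3·(-2)] + [3·6 − 5·(-6)]| = 104, so the area is 52.
The number of boundary lattice points is Σ gcd(|Δx|,|Δy|) = gcd(10,8) + gcd(8,4) + gcd(2,12) = 2+4+2 = 8.
Scaling by 4 multiplies the area by 4² = 16 (so the new area is 832) and multiplies the boundary lattice-point count by 4, giving 32.
By Pick's theorem, the interior count of the dilated polygon is 832 − 32/2 + 1 = 817.

817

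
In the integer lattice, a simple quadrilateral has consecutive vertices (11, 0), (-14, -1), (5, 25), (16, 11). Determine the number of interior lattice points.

The shoelace formula gives twice the area as |[11·(-1) − (-14)·0] + [(-14)·25 − 5·(-1)] + [5·11 − 16·25] + [16·0 − 11·11]| = 822, so the area is 411.
Summing gcd(|Δx|,|Δy|) over the edges gives the boundary count: gcd(25,1) + gcd(19,26) + gcd(11,14) + gcd(5,11) = 1+1+1+1 = 4.
Pick's theorem gives I = A − B/2 + 1 = 411 − 4/2 + 1 = 410.

410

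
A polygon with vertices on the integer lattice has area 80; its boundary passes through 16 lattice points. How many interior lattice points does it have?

73

From Pick's theorem, I = A − B/2 + 1 = 80 − 16/2 + 1 = 73.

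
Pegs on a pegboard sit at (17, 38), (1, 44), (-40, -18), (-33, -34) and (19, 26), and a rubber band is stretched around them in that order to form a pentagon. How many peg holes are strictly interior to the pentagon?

By the shoelace formula, twice the signed area is |(17·44 − 1·38) + (1·(-18) − (-40)·44) + ((-40)·(-34) − (-33)·(-18)) + ((-33)·26 − 19·(-34)) + (19·38 − 17·26)| = 3286, so the area is 1643.
Summing gcd(|Δx|,|Δy|) over the edges gives the boundary count: gcd(16,6) + gcd(41,62) + gcd(7,16) + gcd(52,60) + gcd(2,12) = 2+1+1+4+2 = 10.
Pick's theorem gives I = A − B/2 + 1 = 1643 − 10/2 + 1 = 1639.

1639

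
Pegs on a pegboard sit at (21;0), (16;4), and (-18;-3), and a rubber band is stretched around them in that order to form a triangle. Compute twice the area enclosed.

171

Using the shoelace formula, 2A = |[21·4 − 16·0] + [16·(-3) − (-18)·4] + [(-18)·0 − 21·(-3)]| = 171, so the area is 171/2.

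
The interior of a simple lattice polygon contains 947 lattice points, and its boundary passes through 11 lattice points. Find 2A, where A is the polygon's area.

Pick's theorem states A = I + B/2 − 1, so A = 947 + 11/2 − 1 = 1903/2.
Hence 2A = 1903.

1903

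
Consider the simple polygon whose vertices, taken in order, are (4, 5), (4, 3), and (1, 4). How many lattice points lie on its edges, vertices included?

Along each edge there are gcd(|Δx|,|Δy|)+1 lattice points, so counting each shared vertex once the boundary has gcd(0,2) + gcd(3,1) + gcd(3,1) = 2+1+1 = 4.

4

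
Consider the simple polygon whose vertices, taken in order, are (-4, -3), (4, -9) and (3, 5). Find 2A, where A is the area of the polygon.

By the shoelace formula, twice the signed area is |[(-4)·(-9) − 4·(-3)] + [4·5 − 3·(-9)] + [3·(-3) − (-4)·5]| = 106, so the area is 53.

106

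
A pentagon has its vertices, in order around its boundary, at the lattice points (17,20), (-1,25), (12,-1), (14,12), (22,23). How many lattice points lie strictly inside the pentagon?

198

By the shoelace formula, twice the signed area is |[17·25 − (-1)·20] + [(-1)·(-1) − 12·25] + [12·12 − 14·(-1)] + [14·23 − 22·12] + [22·20 − 17·23]| = 411, so the area is 205.5.
Summing gcd(|Δx|,|Δy|) over the edges gives the boundary count: gcd(18,5) + gcd(13,26) + gcd(2,13) + gcd(8,11) + gcd(5,3) = 1+13+1+1+1 = 17.
By Pick's theorem A = I + B/2 − 1, so I = 205.5 − 17/2 + 1 = 198.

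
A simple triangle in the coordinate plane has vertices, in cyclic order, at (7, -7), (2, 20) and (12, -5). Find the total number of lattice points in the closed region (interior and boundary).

77

Using the shoelace formula, 2A = |(7·20 − 2·(-7)) + (2·(-5) − 12·20) + (12·(-7) − 7·(-5))| = 145, so the area is 72.5.
Summing gcd(|Δx|,|Δy|) over the edges gives the boundary count: gcd(5,27) + gcd(10,25) + gcd(5,2) = 1+5+1 = 7.
Pick's theorem gives I = A − B/2 + 1 = 72.5 − 7/2 + 1 = 70, so the closed region contains I + B = 70 + 7 = 77 lattice points.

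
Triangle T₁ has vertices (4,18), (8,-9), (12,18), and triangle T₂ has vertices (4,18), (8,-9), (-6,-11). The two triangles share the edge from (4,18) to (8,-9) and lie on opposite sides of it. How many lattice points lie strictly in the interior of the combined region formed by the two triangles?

The union is the simple quadrilateral with vertices (4,18), (12,18), (8,-9), (-6,-11) in order.
By the shoelace formula, twice the signed area is |(4·18 − 12·18) + (12·(-9) − 8·18) + (8·(-11) − (-6)·(-9)) + ((-6)·18 − 4·(-11))| = 602, so the area is 301.
Along each edge there are gcd(|Δx|,|Δy|)+1 lattice points, so counting each shared vertex once the boundary has gcd(8,0) + gcd(4,27) + gcd(14,2) + gcd(10,29) = 8+1+2+1 = 12.
By Pick's theorem I = A − B/2 + 1 = 301 − 12/2 + 1 = 296.

296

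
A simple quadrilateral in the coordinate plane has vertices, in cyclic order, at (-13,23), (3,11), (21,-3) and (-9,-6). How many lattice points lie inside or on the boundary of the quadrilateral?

451

Using the shoelace formula, 2A = |((-13)·11 − 3·23) + (3·(-3) − 21·11) + (21·(-6) − (-9)·(-3)) + ((-9)·23 − (-13)·(-6))| = 890, so the area is 445.
Summing gcd(|Δx|,|Δy|) over the edges gives the boundary count: gcd(16,12) + gcd(18,14) + gcd(30,3) + gcd(4,29) = 4+2+3+1 = 10.
Pick's theorem gives I = A − B/2 + 1 = 445 − 10/2 + 1 = 441, so the closed region contains I + B = 441 + 10 = 451 lattice points.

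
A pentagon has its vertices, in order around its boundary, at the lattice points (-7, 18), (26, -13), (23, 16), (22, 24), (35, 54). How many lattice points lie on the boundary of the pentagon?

The number of boundary lattice points is Σ gcd(|Δx|,|Δy|) = gcd(33,31) + gcd(3,29) + gcd(1,8) + gcd(13,30) + gcd(42,36) = 1+1+1+1+6 = 10.

10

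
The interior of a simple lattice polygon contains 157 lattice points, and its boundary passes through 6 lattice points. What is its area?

By Pick's theorem, A = I + B/2 − 1 = 157 + 6/2 − 1 = 159.

159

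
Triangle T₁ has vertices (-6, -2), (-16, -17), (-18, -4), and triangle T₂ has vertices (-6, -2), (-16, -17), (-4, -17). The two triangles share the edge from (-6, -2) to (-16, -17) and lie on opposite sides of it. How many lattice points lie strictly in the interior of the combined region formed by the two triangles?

The union is the simple quadrilateral with vertices (-6, -2), (-18, -4), (-16, -17), (-4, -17) in order.
The shoelace formula gives twice the area as |[(-6)·(-4) − (-18)·(-2)] + [(-18)·(-17) − (-16)·(-4)] + [(-16)·(-17) − (-4)·(-17)] + [(-4)·(-2) − (-6)·(-17)]| = 340, so the area is 170.
The number of boundary lattice points is Σ gcd(|Δx|,|Δy|) = gcd(12,2) + gcd(2,13) + gcd(12,0) + gcd(2,15) = 2+1+12+1 = 16.
By Pick's theorem I = A − B/2 + 1 = 170 − 16/2 + 1 = 163.

163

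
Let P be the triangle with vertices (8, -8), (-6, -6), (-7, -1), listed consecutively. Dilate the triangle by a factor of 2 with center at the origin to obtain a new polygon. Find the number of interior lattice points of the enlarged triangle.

133

By the shoelace formula, twice the signed area is |(8·(-6) − (-6)·(-8)) + ((-6)·(-1) − (-7)·(-6)) + ((-7)·(-8) − 8·(-1))| = 68, so the area is 34.
Along each edge there are gcd(|Δx|,|Δy|)+1 lattice points, so counting each shared vertex once the boundary has gcd(14,2) + gcd(1,5) + gcd(15,7) = 2+1+1 = 4.
Scaling by 2 multiplies the area by 2² = 4 (so the new area is 136) and multiplies the boundary lattice-point count by 2, giving 8.
By Pick's theorem, the interior count of the dilated polygon is 136 − 8/2 + 1 = 133.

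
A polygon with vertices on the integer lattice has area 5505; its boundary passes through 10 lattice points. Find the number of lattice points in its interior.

5501

Pick's theorem A = I + B/2 − 1 rearranges to I = A − B/2 + 1 = 5505 − 10/2 + 1 = 5501.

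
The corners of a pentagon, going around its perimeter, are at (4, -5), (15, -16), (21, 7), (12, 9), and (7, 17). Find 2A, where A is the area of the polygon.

595

The shoelace formula gives twice the area as |(4·(-16) − 15·(-5)) + (15·7 − 21·(-16)) + (21·9 − 12·7) + (12·17 − 7·9) + (7·(-5) − 4·17)| = 595, so the area is 297.5.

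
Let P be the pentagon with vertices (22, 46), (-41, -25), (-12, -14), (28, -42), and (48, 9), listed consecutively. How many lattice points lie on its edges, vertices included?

Along each edge there are gcd(|Δx|,|Δy|)+1 lattice points, so counting each shared vertex once the boundary has gcd(63,71) + gcd(29,11) + gcd(40,28) + gcd(20,51) + gcd(26,37) = 1+1+4+1+1 = 8.

8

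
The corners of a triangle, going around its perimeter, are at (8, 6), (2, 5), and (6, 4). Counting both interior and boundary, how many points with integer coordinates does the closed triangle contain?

8

Using the shoelace formula, 2A = |[8·5 − 2·6] + [2·4 − 6·5] + [6·6 − 8·4]| = 10, so the area is 5.
The number of boundary lattice points is Σ gcd(|Δx|,|Δy|) = gcd(6,1) + gcd(4,1) + gcd(2,2) = 1+1+2 = 4.
Pick's theorem gives I = A − B/2 + 1 = 5 − 4/2 + 1 = 4, so the closed region contains I + B = 4 + 4 = 8 lattice points.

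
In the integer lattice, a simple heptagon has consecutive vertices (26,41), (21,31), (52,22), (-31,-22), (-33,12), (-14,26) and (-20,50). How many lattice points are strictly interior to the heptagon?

The shoelace formula gives twice the area as |[26·31 − 21·41] + [21·22 − 52·31] + [52·(-22) − (-31)·22] + [(-31)·12 − (-33)·(-22)] + [(-33)·26 − (-14)·12] + [(-14)·50 − (-20)·26] + [(-20)·41 − 26·50]| = 5755, so the area is 2877.5.
Along each edge there are gcd(|Δx|,|Δy|)+1 lattice points, so counting each shared vertex once the boundary has gcd(5,10) + gcd(31,9) + gcd(83,44) + gcd(2,34) + gcd(19,14) + gcd(6,24) + gcd(46,9) = 5+1+1+2+1+6+1 = 17.
Pick's theorem gives I = A − B/2 + 1 = 2877.5 − 17/2 + 1 = 2870.

2870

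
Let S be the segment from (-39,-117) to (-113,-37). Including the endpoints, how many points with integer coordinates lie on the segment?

The number of lattice points on a segment between lattice points is gcd(|Δx|,|Δy|) + 1 = gcd(74,80) + 1 = 2 + 1 = 3.

3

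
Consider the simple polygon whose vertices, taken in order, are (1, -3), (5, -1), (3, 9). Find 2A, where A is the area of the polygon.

44

By the shoelace formula, twice the signed area is |[1·(-1) − 5·(-3)] + [5·9 − 3·(-1)] + [3·(-3) − 1·9]| = 44, so the area is 22.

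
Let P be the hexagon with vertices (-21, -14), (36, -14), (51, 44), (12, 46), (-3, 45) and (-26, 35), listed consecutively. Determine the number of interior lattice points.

3848

By the shoelace formula, twice the signed area is |[(-21)·(-14) − 36·(-14)] + [36·44 − 51·(-14)] + [51·46 − 12·44] + [12·45 − (-3)·46] + [(-3)·35 − (-26)·45] + [(-26)·(-14) − (-21)·35]| = 7756, so the area is 3878.
The number of boundary lattice points is Σ gcd(|Δx|,|Δy|) = gcd(57,0) + gcd(15,58) + gcd(39,2) + gcd(15,1) + gcd(23,10) + gcd(5,49) = 57+1+1+1+1+1 = 62.
By Pick's theorem A = I + B/2 − 1, so I = 3878 − 62/2 + 1 = 3848.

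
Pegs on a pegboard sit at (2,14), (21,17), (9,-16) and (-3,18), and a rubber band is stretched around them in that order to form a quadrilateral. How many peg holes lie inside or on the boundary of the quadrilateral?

By the shoelace formula, twice the signed area is |[2·17 − 21·14] + [21·(-16) − 9·17] + [9·18 − (-3)·(-16)] + [(-3)·14 − 2·18]| = 713, so the area is 356.5.
The number of boundary lattice points is Σ gcd(|Δx|,|Δy|) = gcd(19,3) + gcd(12,33) + gcd(12,34) + gcd(5,4) = 1+3+2+1 = 7.
Pick's theorem gives I = A − B/2 + 1 = 356.5 − 7/2 + 1 = 354, so the closed region contains I + B = 354 + 7 = 361 lattice points.

361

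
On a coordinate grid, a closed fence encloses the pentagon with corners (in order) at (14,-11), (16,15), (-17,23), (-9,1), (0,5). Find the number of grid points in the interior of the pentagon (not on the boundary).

Using the shoelace formula, 2A = |(14·15 − 16·(-11)) + (16·23 − (-17)·15) + ((-17)·1 − (-9)·23) + ((-9)·5 − 0·1) + (0·(-11) − 14·5)| = 1084, so the area is 542.
Along each edge there are gcd(|Δx|,|Δy|)+1 lattice points, so counting each shared vertex once the boundary has gcd(2,26) + gcd(33,8) + gcd(8,22) + gcd(9,4) + gcd(14,16) = 2+1+2+1+2 = 8.
Pick's theorem gives I = A − B/2 + 1 = 542 − 8/2 + 1 = 539.

539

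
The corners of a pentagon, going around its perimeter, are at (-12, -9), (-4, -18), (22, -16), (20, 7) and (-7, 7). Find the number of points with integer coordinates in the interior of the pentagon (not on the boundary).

710

By the shoelace formula, twice the signed area is |[(-12)·(-18) − (-4)·(-9)] + [(-4)·(-16) − 22·(-18)] + [22·7 − 20·(-16)] + [20·7 − (-7)·7] + [(-7)·(-9) − (-12)·7]| = 1450, so the area is 725.
Along each edge there are gcd(|Δx|,|Δy|)+1 lattice points, so counting each shared vertex once the boundary has gcd(8,9) + gcd(26,2) + gcd(2,23) + gcd(27,0) + gcd(5,16) = 1+2+1+27+1 = 32.
Pick's theorem gives I = A − B/2 + 1 = 725 − 32/2 + 1 = 710.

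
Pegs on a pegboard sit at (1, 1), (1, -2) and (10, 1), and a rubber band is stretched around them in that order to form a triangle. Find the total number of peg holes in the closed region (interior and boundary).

22

Using the shoelace formula, 2A = |[1·(-2) − 1·1] + [1·1 − 10·(-2)] + [10·1 − 1·1]| = 27, so the area is 13.5.
Summing gcd(|Δx|,|Δy|) over the edges gives the boundary count: gcd(0,3) + gcd(9,3) + gcd(9,0) = 3+3+9 = 15.
Pick's theorem gives I = A − B/2 + 1 = 13.5 − 15/2 + 1 = 7, so the closed region contains I + B = 7 + 15 = 22 lattice points.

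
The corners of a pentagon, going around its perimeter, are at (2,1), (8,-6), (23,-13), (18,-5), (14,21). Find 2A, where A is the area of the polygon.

553

By the shoelace formula, twice the signed area is |[2·(-6) − 8·1] + [8·(-13) − 23·(-6)] + [23·(-5) − 18·(-13)] + [18·21 − 14·(-5)] + [14·1 − 2·21]| = 553, so the area is 553/2.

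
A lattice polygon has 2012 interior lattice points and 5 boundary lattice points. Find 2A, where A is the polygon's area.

By Pick's theorem, A = I + B/2 − 1 = 2012 + 5/2 − 1 = 4027/2.
Hence 2A = 4027.

4027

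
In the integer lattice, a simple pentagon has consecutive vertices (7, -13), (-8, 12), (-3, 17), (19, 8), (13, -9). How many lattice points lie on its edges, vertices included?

14

Along each edge there are gcd(|Δx|,|Δy|)+1 lattice points, so counting each shared vertex once the boundary has gcd(15,25) + gcd(5,5) + gcd(22,9) + gcd(6,17) + gcd(6,4) = 5+5+1+1+2 = 14.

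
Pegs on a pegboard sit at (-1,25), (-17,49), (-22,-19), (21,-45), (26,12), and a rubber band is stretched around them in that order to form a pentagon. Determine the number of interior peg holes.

2620

The shoelace formula gives twice the area as |((-1)·49 − (-17)·25) + ((-17)·(-19) − (-22)·49) + ((-22)·(-45) − 21·(-19)) + (21·12 − 26·(-45)) + (26·25 − (-1)·12)| = 5250, so the area is 2625.
The number of boundary lattice points is Σ gcd(|Δx|,|Δy|) = gcd(16,24) + gcd(5,68) + gcd(43,26) + gcd(5,57) + gcd(27,13) = 8+1+1+1+1 = 12.
Pick's theorem gives I = A − B/2 + 1 = 2625 − 12/2 + 1 = 2620.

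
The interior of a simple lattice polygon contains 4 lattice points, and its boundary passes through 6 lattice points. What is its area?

By Pick's theorem, A = I + B/2 − 1 = 4 + 6/2 − 1 = 6.

6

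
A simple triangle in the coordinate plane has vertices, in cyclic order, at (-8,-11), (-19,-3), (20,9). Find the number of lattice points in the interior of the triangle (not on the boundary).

219

By the shoelace formula, twice the signed area is |((-8)·(-3) − (-19)·(-11)) + ((-19)·9 − 20·(-3)) + (20·(-11) − (-8)·9)| = 444, so the area is 222.
Along each edge there are gcd(|Δx|,|Δy|)+1 lattice points, so counting each shared vertex once the boundary has gcd(11,8) + gcd(39,12) + gcd(28,20) = 1+3+4 = 8.
Pick's theorem gives I = A − B/2 + 1 = 222 − 8/2 + 1 = 219.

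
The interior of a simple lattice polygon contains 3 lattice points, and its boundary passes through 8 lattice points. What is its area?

6

Pick's theorem states A = I + B/2 − 1, so A = 3 + 8/2 − 1 = 6.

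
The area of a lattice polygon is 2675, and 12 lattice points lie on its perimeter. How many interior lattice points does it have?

Pick's theorem A = I + B/2 − 1 rearranges to I = A − B/2 + 1 = 2675 − 12/2 + 1 = 2670.

2670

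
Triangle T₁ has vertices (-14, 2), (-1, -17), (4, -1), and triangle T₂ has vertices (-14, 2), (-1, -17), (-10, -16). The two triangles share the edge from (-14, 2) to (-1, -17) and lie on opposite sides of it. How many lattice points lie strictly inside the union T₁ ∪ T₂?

228

The union is the simple quadrilateral with vertices (-14, 2), (4, -1), (-1, -17), (-10, -16) in order.
The shoelace formula gives twice the area as |[(-14)·(-1) − 4·2] + [4·(-17) − (-1)·(-1)] + [(-1)·(-16) − (-10)·(-17)] + [(-10)·2 − (-14)·(-16)]| = 461, so the area is 461/2.
Summing gcd(|Δx|,|Δy|) over the edges gives the boundary count: gcd(18,3) + gcd(5,16) + gcd(9,1) + gcd(4,18) = 3+1+1+2 = 7.
By Pick's theorem I = A − B/2 + 1 = 461/2 − 7/2 + 1 = 228.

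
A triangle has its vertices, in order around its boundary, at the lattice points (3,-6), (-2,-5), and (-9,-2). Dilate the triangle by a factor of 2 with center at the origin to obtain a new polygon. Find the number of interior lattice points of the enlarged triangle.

11

The shoelace formula gives twice the area as |[3·(-5) − (-2)·(-6)] + [(-2)·(-2) − (-9)·(-5)] + [(-9)·(-6) − 3·(-2)]| = 8, so the area is 4.
Along each edge there are gcd(|Δx|,|Δy|)+1 lattice points, so counting each shared vertex once the boundary has gcd(5,1) + gcd(7,3) + gcd(12,4) = 1+1+4 = 6.
Scaling by 2 multiplies the area by 2² = 4 (so the new area is 16) and multiplies the boundary lattice-point count by 2, giving 12.
By Pick's theorem, the interior count of the dilated polygon is 16 − 12/2 + 1 = 11.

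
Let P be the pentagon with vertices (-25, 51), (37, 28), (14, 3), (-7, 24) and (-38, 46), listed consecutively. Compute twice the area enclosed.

2709

By the shoelace formula, twice the signed area is |[(-25)·28 − 37·51] + [37·3 − 14·28] + [14·24 − (-7)·3] + [(-7)·46 − (-38)·24] + [(-38)·51 − (-25)·46]| = 2709, so the area is 2709/2.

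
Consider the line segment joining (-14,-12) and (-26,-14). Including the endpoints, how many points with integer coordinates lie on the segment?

3

The number of lattice points on a segment between lattice points is gcd(|Δx|,|Δy|) + 1 = gcd(12,2) + 1 = 2 + 1 = 3.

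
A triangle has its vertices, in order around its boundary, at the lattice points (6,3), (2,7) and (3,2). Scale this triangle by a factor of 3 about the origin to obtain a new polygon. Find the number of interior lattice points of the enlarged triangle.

64

The shoelace formula gives twice the area as |[6·7 − 2·3] + [2·2 − 3·7] + [3·3 − 6·2]| = 16, so the area is 8.
The number of boundary lattice points is Σ gcd(|Δx|,|Δy|) = gcd(4,4) + gcd(1,5) + gcd(3,1) = 4+1+1 = 6.
Scaling by 3 multiplies the area by 3² = 9 (so the new area is 72) and multiplies the boundary lattice-point count by 3, giving 18.
By Pick's theorem, the interior count of the dilated polygon is 72 − 18/2 + 1 = 64.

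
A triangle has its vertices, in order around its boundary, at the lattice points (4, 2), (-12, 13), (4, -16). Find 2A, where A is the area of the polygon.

288

The shoelace formula gives twice the area as |(4·13 − (-12)·2) + ((-12)·(-16) − 4·13) + (4·2 − 4·(-16))| = 288, so the area is 144.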